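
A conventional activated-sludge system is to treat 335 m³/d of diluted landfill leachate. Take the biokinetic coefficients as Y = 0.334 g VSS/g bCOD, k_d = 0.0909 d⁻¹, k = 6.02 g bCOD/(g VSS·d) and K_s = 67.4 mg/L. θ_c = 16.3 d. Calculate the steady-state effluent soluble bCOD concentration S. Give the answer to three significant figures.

Effluent substrate depends only on kinetics and SRT: S = K_s(1 + k_d θ_c) / [θ_c(Yk − k_d) − 1] = 67.4 × (1 + 0.0909 × 16.3) / [16.3 × (0.334 × 6.02 − 0.0909) − 1] = 167.3 / 30.29 = 5.522 mg/L.

S ≈ 5.52 mg/L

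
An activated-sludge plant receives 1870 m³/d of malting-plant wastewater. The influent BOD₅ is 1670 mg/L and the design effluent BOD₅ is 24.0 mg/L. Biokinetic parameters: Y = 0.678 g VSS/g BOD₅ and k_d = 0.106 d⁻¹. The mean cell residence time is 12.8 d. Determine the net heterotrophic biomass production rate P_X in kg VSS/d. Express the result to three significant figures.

P_X ≈ 885 kg VSS/d

Correct the yield for decay: Y_obs = Y/(1 + k_d θ_c) = 0.678 / (1 + 0.106 × 12.8) = 0.678 / 2.357 = 0.2877.
Substrate removed = Q·(S₀ − S) = 1870 m³/d × (1670 − 24.0) g/m³ = 3.08×10^6 g/d = 3078 kg/d.
P_X = Y_obs · Q(S₀ − S) = 0.2877 × 3078 = 885.5 kg VSS/d.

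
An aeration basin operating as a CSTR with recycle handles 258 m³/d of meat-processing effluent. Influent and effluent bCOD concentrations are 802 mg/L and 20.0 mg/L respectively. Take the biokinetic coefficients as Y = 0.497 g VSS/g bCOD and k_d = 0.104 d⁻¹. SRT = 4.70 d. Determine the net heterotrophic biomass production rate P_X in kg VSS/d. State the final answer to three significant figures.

Correct the yield for decay: Y_obs = Y/(1 + k_d θ_c) = 0.497 / (1 + 0.104 × 4.70) = 0.497 / 1.489 = 0.3338.
Substrate removed = Q·(S₀ − S) = 258 m³/d × (802 − 20.0) g/m³ = 2.02×10^5 g/d = 201.8 kg/d.
Biomass produced: P_X = Y_obs·Q·ΔS = 0.3338 × 201.8 ≈ 67.35 kg VSS/d.

P_X ≈ 67.4 kg VSS/d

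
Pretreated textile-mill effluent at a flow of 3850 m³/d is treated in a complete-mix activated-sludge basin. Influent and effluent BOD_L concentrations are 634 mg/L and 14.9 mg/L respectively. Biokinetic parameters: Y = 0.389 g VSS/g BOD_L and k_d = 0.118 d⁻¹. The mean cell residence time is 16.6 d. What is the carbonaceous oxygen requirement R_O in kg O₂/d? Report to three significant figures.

R_O ≈ 1940 kg O₂/d

The observed yield is Y_obs = Y/(1 + k_d·θ_c) = 0.389 / (1 + 0.118 × 16.6) = 0.389 / 2.959 = 0.1315 g VSS per g BOD_L removed.
Q·(S₀ − S) = 3850 × (634 − 14.9) × 10⁻³ = 2384 kg/d removed.
Net sludge production P_X = 0.1315 × 2384 = 313.4 kg VSS/d.
R_O = Q·(S₀ − S) − 1.42·P_X = 2384 − 1.42 × 313.4 = 1939 kg O₂/d.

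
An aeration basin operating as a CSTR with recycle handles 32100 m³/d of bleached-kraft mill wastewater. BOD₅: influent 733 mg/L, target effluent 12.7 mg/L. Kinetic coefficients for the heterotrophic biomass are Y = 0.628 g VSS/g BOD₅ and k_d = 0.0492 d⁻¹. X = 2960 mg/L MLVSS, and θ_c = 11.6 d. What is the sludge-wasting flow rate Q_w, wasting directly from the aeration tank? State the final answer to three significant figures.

Rearranging the biomass balance for a CMAS with decay, V = Y·Q·ΔS·θ_c / [X·(1+k_d θ_c)] = 0.628 × 32100 × (733 − 12.7) × 11.6 / [2960 × (1 + 0.0492 × 11.6)] = 1.68×10^8 / 4649 = 36228 m³.
Wasting from the aeration tank: Q_w = V / θ_c = 36228 / 11.6 = 3123 m³/d.

Q_w ≈ 3120 m³/d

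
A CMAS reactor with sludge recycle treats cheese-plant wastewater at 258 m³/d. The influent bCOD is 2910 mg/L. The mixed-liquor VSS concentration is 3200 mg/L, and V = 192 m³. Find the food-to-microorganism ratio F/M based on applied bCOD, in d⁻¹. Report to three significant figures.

F/M ≈ 1.22 d⁻¹

Food-to-microorganism ratio F/M = Q S₀ / (V X) = 258 × 2910 / (192.0 × 3200) = 1.222 d⁻¹.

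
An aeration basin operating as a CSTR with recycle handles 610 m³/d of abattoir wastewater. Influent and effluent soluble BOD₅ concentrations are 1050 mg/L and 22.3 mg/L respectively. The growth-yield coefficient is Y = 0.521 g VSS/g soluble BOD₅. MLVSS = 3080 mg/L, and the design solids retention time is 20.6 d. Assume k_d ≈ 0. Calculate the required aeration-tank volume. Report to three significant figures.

With k_d = 0 the design equation reduces to V = Y Q (S₀−S) θ_c / X = 0.521 × 610 × (1050 − 22.3) × 20.6 / 3080 = 2184 m³.

V ≈ 2180 m³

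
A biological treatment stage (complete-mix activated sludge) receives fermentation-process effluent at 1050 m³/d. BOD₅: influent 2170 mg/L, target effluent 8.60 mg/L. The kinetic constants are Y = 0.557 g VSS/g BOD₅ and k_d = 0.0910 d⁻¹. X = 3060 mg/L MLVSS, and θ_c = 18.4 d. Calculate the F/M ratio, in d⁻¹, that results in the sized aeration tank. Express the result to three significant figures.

Rearranging the biomass balance for a CMAS with decay, V = Y·Q·ΔS·θ_c / [X·(1+k_d θ_c)] = 0.557 × 1050 × (2170 − 8.60) × 18.4 / [3060 × (1 + 0.0910 × 18.4)] = 2.33×10^7 / 8184 = 2842 m³.
F/M = Q·S₀ / (V·X) = 1050 × 2170 / (2842 × 3060) = 0.2620 g BOD₅·(g VSS·d)⁻¹.

F/M ≈ 0.262 d⁻¹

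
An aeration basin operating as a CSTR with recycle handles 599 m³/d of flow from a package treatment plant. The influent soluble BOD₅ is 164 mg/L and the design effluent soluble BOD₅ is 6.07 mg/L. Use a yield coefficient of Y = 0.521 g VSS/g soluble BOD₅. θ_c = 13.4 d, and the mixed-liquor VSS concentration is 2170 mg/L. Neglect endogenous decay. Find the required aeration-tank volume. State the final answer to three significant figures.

V·X = Y·Q·ΔS·θ_c gives V = 0.521 × 599 × (164 − 6.07) × 13.4 / 2170 = 304.4 m³.

V ≈ 304 m³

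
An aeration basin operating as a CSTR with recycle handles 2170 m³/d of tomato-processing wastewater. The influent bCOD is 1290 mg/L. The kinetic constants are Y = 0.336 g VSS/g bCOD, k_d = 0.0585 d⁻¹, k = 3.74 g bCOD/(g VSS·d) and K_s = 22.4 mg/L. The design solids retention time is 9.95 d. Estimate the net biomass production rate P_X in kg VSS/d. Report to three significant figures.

Effluent substrate depends only on kinetics and SRT: S = K_s(1 + k_d θ_c) / [θ_c(Yk − k_d) − 1] = 22.4 × (1 + 0.0585 × 9.95) / [9.95 × (0.336 × 3.74 − 0.0585) − 1] = 35.44 / 10.92 = 3.245 mg/L.
Y_obs = Y / (1 + k_d θ_c) = 0.336 / (1 + 0.0585 × 9.95) = 0.336 / 1.582 = 0.2124.
ΔS = 1290 − 3.24 = 1287 mg/L, so the substrate removal rate is 2170 × 1287/1000 = 2792 kg bCOD/d.
Net biomass production P_X = Y_obs × Q·(S₀ − S) = 0.2124 × 2792 = 593.0 kg VSS/d.

P_X ≈ 593 kg VSS/d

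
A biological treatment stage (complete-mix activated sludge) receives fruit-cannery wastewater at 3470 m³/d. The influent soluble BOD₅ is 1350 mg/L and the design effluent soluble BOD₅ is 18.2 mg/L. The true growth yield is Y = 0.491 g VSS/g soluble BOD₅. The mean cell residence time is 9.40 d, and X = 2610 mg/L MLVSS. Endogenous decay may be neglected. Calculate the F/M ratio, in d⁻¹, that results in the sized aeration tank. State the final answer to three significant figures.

F/M ≈ 0.220 d⁻¹

With k_d = 0 the design equation reduces to V = Y Q (S₀−S) θ_c / X = 0.491 × 3470 × (1350 − 18.2) × 9.40 / 2610 = 8172 m³.
Food-to-microorganism ratio F/M = Q S₀ / (V X) = 3470 × 1350 / (8172 × 2610) = 0.2196 d⁻¹.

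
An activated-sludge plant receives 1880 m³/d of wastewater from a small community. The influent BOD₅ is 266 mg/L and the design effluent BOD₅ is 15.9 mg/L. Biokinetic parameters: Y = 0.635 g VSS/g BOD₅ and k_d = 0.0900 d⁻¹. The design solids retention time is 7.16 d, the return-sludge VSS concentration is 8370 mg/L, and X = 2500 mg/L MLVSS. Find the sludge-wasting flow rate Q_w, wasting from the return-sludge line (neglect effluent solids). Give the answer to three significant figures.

Q_w ≈ 21.7 m³/d

Rearranging the biomass balance for a CMAS with decay, V = Y·Q·ΔS·θ_c / [X·(1+k_d θ_c)] = 0.635 × 1880 × (266 − 15.9) × 7.16 / [2500 × (1 + 0.0900 × 7.16)] = 2.14×10^6 / 4111 = 520.0 m³.
Wasting from the return line (neglecting effluent solids): Q_w = V·X / (θ_c·X_r) = 520.0 × 2500 / (7.16 × 8370) = 21.69 m³/d.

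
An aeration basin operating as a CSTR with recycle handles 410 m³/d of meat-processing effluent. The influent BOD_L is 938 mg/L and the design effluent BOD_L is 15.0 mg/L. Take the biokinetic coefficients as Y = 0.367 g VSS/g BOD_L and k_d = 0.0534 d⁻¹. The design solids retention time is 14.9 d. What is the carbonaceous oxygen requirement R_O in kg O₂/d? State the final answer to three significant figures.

R_O ≈ 269 kg O₂/d

Observed yield with endogenous decay: Y_obs = Y / (1 + k_d·θ_c) = 0.367 / (1 + 0.0534 × 14.9) = 0.367 / 1.796 = 0.2044 g VSS/g BOD_L.
Q·(S₀ − S) = 410 × (938 − 15.0) × 10⁻³ = 378.4 kg/d removed.
Biomass synthesised: P_X = Y_obs × 378.4 = 77.34 kg VSS/d.
R_O = Q·ΔS − 1.42 P_X = 378.4 − 109.8 = 268.6 kg O₂/d.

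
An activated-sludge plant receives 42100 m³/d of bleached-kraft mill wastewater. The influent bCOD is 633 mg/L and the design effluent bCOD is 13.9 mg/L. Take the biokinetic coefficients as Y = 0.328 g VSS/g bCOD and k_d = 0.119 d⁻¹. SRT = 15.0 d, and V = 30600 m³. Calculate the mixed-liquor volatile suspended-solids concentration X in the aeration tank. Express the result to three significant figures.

X ≈ 1500 mg/L

Solving the biomass balance for X: X = Y Q (S₀−S) θ_c / [V (1+k_d θ_c)] = 0.328 × 42100 × (633 − 13.9) × 15.0 / [30600 × (1 + 0.119 × 15.0)] = 1505 mg/L.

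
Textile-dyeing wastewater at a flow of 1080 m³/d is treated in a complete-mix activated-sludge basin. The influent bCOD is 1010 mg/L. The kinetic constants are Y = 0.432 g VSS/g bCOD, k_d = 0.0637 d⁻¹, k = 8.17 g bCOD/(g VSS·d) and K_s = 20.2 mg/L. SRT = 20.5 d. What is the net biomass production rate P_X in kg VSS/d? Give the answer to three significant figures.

P_X ≈ 204 kg VSS/d

From the Monod/SRT balance for a CMAS, S = K_s·(1+k_d θ_c)/[θ_c·(Y k − k_d) − 1] = 20.2 × (1 + 0.0637 × 20.5) / [20.5 × (0.432 × 8.17 − 0.0637) − 1] = 46.58 / 70.05 = 0.6649 mg/L.
Y_obs = Y / (1 + k_d θ_c) = 0.432 / (1 + 0.0637 × 20.5) = 0.432 / 2.306 = 0.1873.
ΔS = 1010 − 0.665 = 1009 mg/L, so the substrate removal rate is 1080 × 1009/1000 = 1090 kg bCOD/d.
Biomass produced: P_X = Y_obs·Q·ΔS = 0.1873 × 1090 ≈ 204.2 kg VSS/d.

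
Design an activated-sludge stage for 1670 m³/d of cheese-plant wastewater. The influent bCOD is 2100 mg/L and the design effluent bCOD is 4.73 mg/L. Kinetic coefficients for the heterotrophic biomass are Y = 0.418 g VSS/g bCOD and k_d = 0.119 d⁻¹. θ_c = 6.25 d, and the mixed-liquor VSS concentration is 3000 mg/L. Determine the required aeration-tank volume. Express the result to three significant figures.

V ≈ 1750 m³

Steady-state biomass mass balance: V·X·(1 + k_d·θ_c) = Y·Q·(S₀ − S)·θ_c, so V = 0.418 × 1670 × (2100 − 4.73) × 6.25 / [3000 × (1 + 0.119 × 6.25)] = 9.14×10^6 / 5231 = 1747 m³.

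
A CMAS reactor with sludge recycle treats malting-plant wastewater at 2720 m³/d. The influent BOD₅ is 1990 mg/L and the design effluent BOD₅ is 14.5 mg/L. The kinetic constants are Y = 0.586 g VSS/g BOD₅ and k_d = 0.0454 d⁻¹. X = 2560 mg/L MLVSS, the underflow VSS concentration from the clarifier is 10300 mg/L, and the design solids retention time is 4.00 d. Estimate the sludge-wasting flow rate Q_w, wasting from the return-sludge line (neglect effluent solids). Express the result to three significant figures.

Q_w ≈ 259 m³/d

From the SRT design equation V = Y Q (S₀−S) θ_c / [X (1 + k_d θ_c)] = 0.586 × 2720 × (1990 − 14.5) × 4.00 / [2560 × (1 + 0.0454 × 4.00)] = 1.26×10^7 / 3025 = 4164 m³.
Q_w = (V·X)/(θ_c X_r) = 4164 × 2560 / (4.00 × 10300) = 258.7 m³/d.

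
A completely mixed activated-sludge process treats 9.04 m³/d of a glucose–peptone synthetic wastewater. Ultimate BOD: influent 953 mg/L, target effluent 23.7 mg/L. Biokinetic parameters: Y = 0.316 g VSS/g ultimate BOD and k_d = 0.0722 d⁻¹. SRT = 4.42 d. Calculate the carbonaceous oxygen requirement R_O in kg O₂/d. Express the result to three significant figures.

Y_obs = Y / (1 + k_d θ_c) = 0.316 / (1 + 0.0722 × 4.42) = 0.316 / 1.319 = 0.2396.
Q·(S₀ − S) = 9.04 × (953 − 23.7) × 10⁻³ = 8.401 kg/d removed.
Net sludge production P_X = 0.2396 × 8.401 = 2.012 kg VSS/d.
Carbonaceous O₂ demand = substrate oxidised − cell-mass equivalent = 8.401 − 1.42 × 2.012 = 5.543 kg O₂/d.

R_O ≈ 5.54 kg O₂/d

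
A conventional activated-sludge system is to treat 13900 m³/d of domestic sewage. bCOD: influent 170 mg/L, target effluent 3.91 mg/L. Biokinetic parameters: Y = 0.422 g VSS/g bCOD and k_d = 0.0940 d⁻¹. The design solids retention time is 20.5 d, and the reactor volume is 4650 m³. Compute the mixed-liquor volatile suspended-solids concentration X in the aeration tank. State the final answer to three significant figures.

X ≈ 1470 mg/L

Solving the biomass balance for X: X = Y Q (S₀−S) θ_c / [V (1+k_d θ_c)] = 0.422 × 13900 × (170 − 3.91) × 20.5 / [4650 × (1 + 0.0940 × 20.5)] = 1467 mg/L.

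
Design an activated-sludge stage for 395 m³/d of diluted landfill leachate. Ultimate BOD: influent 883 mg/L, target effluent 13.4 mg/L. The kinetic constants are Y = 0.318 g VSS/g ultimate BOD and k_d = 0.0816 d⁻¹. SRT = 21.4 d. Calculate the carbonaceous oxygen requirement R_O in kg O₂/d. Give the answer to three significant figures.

The observed yield is Y_obs = Y/(1 + k_d·θ_c) = 0.318 / (1 + 0.0816 × 21.4) = 0.318 / 2.746 = 0.1158 g VSS per g ultimate BOD removed.
Q·(S₀ − S) = 395 × (883 − 13.4) × 10⁻³ = 343.5 kg/d removed.
P_X = Y_obs·Q·(S₀ − S) = 0.1158 × 343.5 = 39.77 kg VSS/d.
Carbonaceous O₂ demand = substrate oxidised − cell-mass equivalent = 343.5 − 1.42 × 39.77 = 287.0 kg O₂/d.

R_O ≈ 287 kg O₂/d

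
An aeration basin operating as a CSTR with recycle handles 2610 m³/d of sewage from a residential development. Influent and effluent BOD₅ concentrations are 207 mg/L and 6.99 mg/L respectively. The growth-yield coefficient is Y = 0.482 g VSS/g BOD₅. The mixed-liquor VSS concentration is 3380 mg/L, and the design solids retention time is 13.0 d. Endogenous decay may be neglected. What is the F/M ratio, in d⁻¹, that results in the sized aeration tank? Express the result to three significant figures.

Biomass mass balance (decay neglected): V·X = Y·Q·(S₀ − S)·θ_c, so V = 0.482 × 2610 × (207 − 6.99) × 13.0 / 3380 = 967.8 m³.
Food-to-microorganism ratio F/M = Q S₀ / (V X) = 2610 × 207 / (967.8 × 3380) = 0.1652 d⁻¹.

F/M ≈ 0.165 d⁻¹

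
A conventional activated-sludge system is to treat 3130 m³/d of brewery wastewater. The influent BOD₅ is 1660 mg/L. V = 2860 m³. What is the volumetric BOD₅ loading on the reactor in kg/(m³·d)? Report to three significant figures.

L_v ≈ 1.82 kg BOD₅/(m³·d)

Applied BOD₅ load per unit volume = Q·S₀/V = (3130 × 1660/1000)/2860 = 1.817 kg BOD₅·m⁻³·d⁻¹.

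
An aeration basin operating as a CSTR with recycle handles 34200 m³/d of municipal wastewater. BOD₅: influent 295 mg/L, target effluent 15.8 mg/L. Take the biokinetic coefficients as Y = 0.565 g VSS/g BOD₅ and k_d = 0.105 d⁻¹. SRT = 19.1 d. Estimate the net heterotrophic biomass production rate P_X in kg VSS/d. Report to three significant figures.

P_X ≈ 1800 kg VSS/d

Observed yield with endogenous decay: Y_obs = Y / (1 + k_d·θ_c) = 0.565 / (1 + 0.105 × 19.1) = 0.565 / 3.006 = 0.1880 g VSS/g BOD₅.
Q·(S₀ − S) = 34200 × (295 − 15.8) × 10⁻³ = 9549 kg/d removed.
Net biomass production P_X = Y_obs × Q·(S₀ − S) = 0.1880 × 9549 = 1795 kg VSS/d.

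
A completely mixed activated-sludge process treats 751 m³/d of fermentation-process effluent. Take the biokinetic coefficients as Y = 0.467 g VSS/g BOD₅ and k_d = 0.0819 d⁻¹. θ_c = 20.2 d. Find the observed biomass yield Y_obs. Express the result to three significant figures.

Y_obs ≈ 0.176 g VSS/g BOD₅

Observed yield with endogenous decay: Y_obs = Y / (1 + k_d·θ_c) = 0.467 / (1 + 0.0819 × 20.2) = 0.467 / 2.654 = 0.1759 g VSS/g BOD₅.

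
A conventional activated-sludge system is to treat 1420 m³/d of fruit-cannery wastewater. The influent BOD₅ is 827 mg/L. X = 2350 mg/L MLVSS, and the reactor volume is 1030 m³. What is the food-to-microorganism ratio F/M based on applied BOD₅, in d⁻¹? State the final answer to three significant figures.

F/M = applied load / biomass = Q·S₀/(V·X) = 1420 × 827 / (1030 × 2350) = 0.4852 d⁻¹.

F/M ≈ 0.485 d⁻¹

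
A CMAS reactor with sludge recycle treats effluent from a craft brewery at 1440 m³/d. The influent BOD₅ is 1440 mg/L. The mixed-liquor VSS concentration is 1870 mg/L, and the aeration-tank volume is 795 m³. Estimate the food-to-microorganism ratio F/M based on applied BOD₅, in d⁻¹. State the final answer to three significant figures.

F/M = applied load / biomass = Q·S₀/(V·X) = 1440 × 1440 / (795.0 × 1870) = 1.395 d⁻¹.

F/M ≈ 1.39 d⁻¹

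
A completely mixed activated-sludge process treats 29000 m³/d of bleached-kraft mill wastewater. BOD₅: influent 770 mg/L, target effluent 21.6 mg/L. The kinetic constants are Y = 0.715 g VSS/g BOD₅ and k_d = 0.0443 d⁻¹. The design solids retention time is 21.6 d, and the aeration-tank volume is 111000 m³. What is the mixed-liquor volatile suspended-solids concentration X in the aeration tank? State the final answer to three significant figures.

X ≈ 1540 mg/L

Solving the biomass balance for X: X = Y Q (S₀−S) θ_c / [V (1+k_d θ_c)] = 0.715 × 29000 × (770 − 21.6) × 21.6 / [111000 × (1 + 0.0443 × 21.6)] = 1543 mg/L.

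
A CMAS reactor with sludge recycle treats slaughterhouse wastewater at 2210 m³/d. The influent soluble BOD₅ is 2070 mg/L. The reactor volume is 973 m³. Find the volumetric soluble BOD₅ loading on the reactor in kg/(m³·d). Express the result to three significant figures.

L_v ≈ 4.70 kg soluble BOD₅/(m³·d)

Volumetric loading L_v = Q·S₀ / V = 2210 × 2070 g/m³ / 973.0 m³ = 4702 g/(m³·d) = 4.702 kg soluble BOD₅/(m³·d).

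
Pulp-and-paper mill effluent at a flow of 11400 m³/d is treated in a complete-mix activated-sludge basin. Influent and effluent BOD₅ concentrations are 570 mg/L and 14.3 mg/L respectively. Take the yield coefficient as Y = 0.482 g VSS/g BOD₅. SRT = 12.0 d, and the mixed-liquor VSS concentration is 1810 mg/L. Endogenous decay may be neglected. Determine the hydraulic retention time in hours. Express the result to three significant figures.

τ ≈ 42.6 h

Biomass mass balance (decay neglected): V·X = Y·Q·(S₀ − S)·θ_c, so V = 0.482 × 11400 × (570 − 14.3) × 12.0 / 1810 = 20244 m³.
HRT = V/Q = 20244 m³ / 11400 m³·d⁻¹ = 1.776 d × 24 = 42.62 h.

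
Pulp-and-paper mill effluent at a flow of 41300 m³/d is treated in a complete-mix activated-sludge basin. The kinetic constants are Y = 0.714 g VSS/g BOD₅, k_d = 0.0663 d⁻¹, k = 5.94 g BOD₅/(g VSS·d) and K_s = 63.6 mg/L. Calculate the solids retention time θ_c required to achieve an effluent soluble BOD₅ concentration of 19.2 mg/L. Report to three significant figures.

θ_c ≈ 1.09 d

Specific growth rate at S = 19.2 mg/L: μ = YkS/(K_s+S) = 0.714·5.94·19.2/(63.6+19.2) = 0.9835 d⁻¹.
1/θ_c = 0.9835 − 0.0663 = 0.9172 d⁻¹, so θ_c = 1.090 d.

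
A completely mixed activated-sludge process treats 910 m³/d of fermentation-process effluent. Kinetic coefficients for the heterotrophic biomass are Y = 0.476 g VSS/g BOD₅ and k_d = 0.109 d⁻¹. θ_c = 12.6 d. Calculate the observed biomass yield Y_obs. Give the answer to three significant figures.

Y_obs ≈ 0.201 g VSS/g BOD₅

Correct the yield for decay: Y_obs = Y/(1 + k_d θ_c) = 0.476 / (1 + 0.109 × 12.6) = 0.476 / 2.373 = 0.2006.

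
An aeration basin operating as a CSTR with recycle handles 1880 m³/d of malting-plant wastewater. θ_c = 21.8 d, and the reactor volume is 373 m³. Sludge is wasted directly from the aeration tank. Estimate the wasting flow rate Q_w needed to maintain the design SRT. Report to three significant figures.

For wasting at MLVSS concentration, Q_w = V/θ_c = 373.0/21.8 = 17.11 m³/d.

Q_w ≈ 17.1 m³/d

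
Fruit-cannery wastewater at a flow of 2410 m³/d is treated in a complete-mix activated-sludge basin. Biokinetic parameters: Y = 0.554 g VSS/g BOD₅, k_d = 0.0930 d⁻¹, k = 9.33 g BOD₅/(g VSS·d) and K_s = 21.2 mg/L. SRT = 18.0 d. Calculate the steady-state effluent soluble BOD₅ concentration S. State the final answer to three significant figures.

S ≈ 0.627 mg/L

For a completely mixed reactor with recycle the Lawrence–McCarty relation gives S = K_s·(1 + k_d·θ_c) / [θ_c·(Y·k − k_d) − 1] = 21.2 × (1 + 0.0930 × 18.0) / [18.0 × (0.554 × 9.33 − 0.0930) − 1] = 56.69 / 90.36 = 0.6273 mg/L.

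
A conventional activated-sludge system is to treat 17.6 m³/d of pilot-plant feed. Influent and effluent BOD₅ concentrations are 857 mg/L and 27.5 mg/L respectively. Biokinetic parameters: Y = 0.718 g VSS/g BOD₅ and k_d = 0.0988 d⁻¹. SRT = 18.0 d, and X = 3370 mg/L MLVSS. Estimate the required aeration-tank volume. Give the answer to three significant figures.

Steady-state biomass mass balance: V·X·(1 + k_d·θ_c) = Y·Q·(S₀ − S)·θ_c, so V = 0.718 × 17.6 × (857 − 27.5) × 18.0 / [3370 × (1 + 0.0988 × 18.0)] = 1.89×10^5 / 9363 = 20.15 m³.

V ≈ 20.2 m³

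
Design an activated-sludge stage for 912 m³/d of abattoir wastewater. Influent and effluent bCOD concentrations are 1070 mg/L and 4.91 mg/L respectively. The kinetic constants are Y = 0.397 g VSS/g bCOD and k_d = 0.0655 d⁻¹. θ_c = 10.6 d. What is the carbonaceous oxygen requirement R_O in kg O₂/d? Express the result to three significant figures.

R_O ≈ 648 kg O₂/d

Correct the yield for decay: Y_obs = Y/(1 + k_d θ_c) = 0.397 / (1 + 0.0655 × 10.6) = 0.397 / 1.694 = 0.2343.
ΔS = 1070 − 4.91 = 1065 mg/L, so the substrate removal rate is 912 × 1065/1000 = 971.4 kg bCOD/d.
Biomass synthesised: P_X = Y_obs × 971.4 = 227.6 kg VSS/d.
R_O = Q·ΔS − 1.42 P_X = 971.4 − 323.2 = 648.2 kg O₂/d.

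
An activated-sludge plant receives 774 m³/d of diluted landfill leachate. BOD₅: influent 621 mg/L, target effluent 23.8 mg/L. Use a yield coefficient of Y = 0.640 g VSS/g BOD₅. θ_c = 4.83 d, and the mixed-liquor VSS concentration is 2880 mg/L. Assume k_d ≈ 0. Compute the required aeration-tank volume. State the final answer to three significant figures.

With k_d = 0 the design equation reduces to V = Y Q (S₀−S) θ_c / X = 0.640 × 774 × (621 − 23.8) × 4.83 / 2880 = 496.1 m³.

V ≈ 496 m³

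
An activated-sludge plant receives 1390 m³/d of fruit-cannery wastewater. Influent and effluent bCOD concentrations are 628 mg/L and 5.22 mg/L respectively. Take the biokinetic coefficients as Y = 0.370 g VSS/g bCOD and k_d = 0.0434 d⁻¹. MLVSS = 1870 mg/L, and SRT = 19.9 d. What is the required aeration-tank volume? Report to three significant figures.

V ≈ 1830 m³

From the SRT design equation V = Y Q (S₀−S) θ_c / [X (1 + k_d θ_c)] = 0.370 × 1390 × (628 − 5.22) × 19.9 / [1870 × (1 + 0.0434 × 19.9)] = 6.37×10^6 / 3485 = 1829 m³.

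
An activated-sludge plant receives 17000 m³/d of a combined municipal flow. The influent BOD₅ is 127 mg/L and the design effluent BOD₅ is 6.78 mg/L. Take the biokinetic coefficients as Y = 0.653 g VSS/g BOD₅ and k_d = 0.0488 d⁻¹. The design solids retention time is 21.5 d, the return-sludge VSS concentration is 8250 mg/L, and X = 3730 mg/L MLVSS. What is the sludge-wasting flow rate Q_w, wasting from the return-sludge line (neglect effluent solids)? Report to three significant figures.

Q_w ≈ 78.9 m³/d

Steady-state biomass mass balance: V·X·(1 + k_d·θ_c) = Y·Q·(S₀ − S)·θ_c, so V = 0.653 × 17000 × (127 − 6.78) × 21.5 / [3730 × (1 + 0.0488 × 21.5)] = 2.87×10^7 / 7644 = 3754 m³.
θ_c = V·X/(Q_w·X_r) when wasting from the recycle, so Q_w = V·X/(θ_c·X_r) = 3754 × 3730 / (21.5 × 8250) = 78.94 m³/d.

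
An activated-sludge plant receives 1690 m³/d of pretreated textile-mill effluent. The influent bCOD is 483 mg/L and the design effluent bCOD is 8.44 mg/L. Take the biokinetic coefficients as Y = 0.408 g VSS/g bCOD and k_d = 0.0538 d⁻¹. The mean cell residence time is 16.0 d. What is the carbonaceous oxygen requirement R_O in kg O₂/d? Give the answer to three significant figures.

Correct the yield for decay: Y_obs = Y/(1 + k_d θ_c) = 0.408 / (1 + 0.0538 × 16.0) = 0.408 / 1.861 = 0.2193.
ΔS = 483 − 8.44 = 474.6 mg/L, so the substrate removal rate is 1690 × 474.6/1000 = 802.0 kg bCOD/d.
P_X = Y_obs·Q·(S₀ − S) = 0.2193 × 802.0 = 175.8 kg VSS/d.
R_O = Q·ΔS − 1.42 P_X = 802.0 − 249.7 = 552.3 kg O₂/d.

R_O ≈ 552 kg O₂/d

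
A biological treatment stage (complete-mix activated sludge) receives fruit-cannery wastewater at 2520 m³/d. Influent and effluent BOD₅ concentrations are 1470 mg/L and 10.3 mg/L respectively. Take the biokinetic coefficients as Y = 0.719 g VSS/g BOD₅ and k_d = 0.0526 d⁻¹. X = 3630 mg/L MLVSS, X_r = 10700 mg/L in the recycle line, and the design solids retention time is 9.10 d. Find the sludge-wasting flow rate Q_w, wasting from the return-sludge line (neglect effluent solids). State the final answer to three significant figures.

Q_w ≈ 167 m³/d

Steady-state biomass mass balance: V·X·(1 + k_d·θ_c) = Y·Q·(S₀ − S)·θ_c, so V = 0.719 × 2520 × (1470 − 10.3) × 9.10 / [3630 × (1 + 0.0526 × 9.10)] = 2.41×10^7 / 5368 = 4484 m³.
Q_w = (V·X)/(θ_c X_r) = 4484 × 3630 / (9.10 × 10700) = 167.2 m³/d.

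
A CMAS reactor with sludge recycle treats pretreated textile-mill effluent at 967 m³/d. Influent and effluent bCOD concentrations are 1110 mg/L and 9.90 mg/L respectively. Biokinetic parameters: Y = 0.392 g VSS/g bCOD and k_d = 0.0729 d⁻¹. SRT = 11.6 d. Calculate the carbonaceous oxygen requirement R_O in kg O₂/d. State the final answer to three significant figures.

R_O ≈ 743 kg O₂/d

Correct the yield for decay: Y_obs = Y/(1 + k_d θ_c) = 0.392 / (1 + 0.0729 × 11.6) = 0.392 / 1.846 = 0.2124.
ΔS = 1110 − 9.90 = 1100 mg/L, so the substrate removal rate is 967 × 1100/1000 = 1064 kg bCOD/d.
P_X = Y_obs·Q·(S₀ − S) = 0.2124 × 1064 = 225.9 kg VSS/d.
Carbonaceous O₂ demand = substrate oxidised − cell-mass equivalent = 1064 − 1.42 × 225.9 = 743.0 kg O₂/d.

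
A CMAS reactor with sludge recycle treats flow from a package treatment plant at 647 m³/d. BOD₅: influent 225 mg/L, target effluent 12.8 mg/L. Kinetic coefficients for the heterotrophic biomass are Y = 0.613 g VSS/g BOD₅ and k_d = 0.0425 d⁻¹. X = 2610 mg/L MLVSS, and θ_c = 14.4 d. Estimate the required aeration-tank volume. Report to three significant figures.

V ≈ 288 m³

From the SRT design equation V = Y Q (S₀−S) θ_c / [X (1 + k_d θ_c)] = 0.613 × 647 × (225 − 12.8) × 14.4 / [2610 × (1 + 0.0425 × 14.4)] = 1.21×10^6 / 4207 = 288.0 m³.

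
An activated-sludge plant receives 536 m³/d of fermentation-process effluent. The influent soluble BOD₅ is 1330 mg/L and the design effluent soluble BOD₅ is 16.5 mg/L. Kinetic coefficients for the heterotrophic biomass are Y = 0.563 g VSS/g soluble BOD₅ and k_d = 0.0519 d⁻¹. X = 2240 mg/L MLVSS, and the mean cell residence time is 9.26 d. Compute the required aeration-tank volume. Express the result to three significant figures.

Steady-state biomass mass balance: V·X·(1 + k_d·θ_c) = Y·Q·(S₀ − S)·θ_c, so V = 0.563 × 536 × (1330 − 16.5) × 9.26 / [2240 × (1 + 0.0519 × 9.26)] = 3.67×10^6 / 3317 = 1107 m³.

V ≈ 1110 m³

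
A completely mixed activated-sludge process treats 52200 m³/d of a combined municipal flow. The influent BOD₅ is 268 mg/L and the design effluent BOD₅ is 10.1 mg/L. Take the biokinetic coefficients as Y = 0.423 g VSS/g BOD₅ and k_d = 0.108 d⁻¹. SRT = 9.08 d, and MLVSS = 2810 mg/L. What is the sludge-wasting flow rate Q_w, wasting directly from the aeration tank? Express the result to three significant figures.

Q_w ≈ 1020 m³/d

Steady-state biomass mass balance: V·X·(1 + k_d·θ_c) = Y·Q·(S₀ − S)·θ_c, so V = 0.423 × 52200 × (268 − 10.1) × 9.08 / [2810 × (1 + 0.108 × 9.08)] = 5.17×10^7 / 5566 = 9290 m³.
With mixed-liquor wasting, θ_c = V/Q_w, so Q_w = V/θ_c = 9290/9.08 = 1023 m³/d.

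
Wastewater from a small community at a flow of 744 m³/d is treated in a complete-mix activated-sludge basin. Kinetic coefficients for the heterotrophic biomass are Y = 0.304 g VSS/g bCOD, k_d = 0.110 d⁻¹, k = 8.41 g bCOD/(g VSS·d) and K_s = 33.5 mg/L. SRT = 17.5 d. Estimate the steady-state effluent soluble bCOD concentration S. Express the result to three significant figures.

S ≈ 2.34 mg/L

For a completely mixed reactor with recycle the Lawrence–McCarty relation gives S = K_s·(1 + k_d·θ_c) / [θ_c·(Y·k − k_d) − 1] = 33.5 × (1 + 0.110 × 17.5) / [17.5 × (0.304 × 8.41 − 0.110) − 1] = 97.99 / 41.82 = 2.343 mg/L.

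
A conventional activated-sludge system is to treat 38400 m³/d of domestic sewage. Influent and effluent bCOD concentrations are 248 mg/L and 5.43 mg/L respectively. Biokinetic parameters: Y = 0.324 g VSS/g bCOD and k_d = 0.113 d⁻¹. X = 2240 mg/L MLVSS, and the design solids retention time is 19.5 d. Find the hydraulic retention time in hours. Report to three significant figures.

Steady-state biomass mass balance: V·X·(1 + k_d·θ_c) = Y·Q·(S₀ − S)·θ_c, so V = 0.324 × 38400 × (248 − 5.43) × 19.5 / [2240 × (1 + 0.113 × 19.5)] = 5.89×10^7 / 7176 = 8201 m³.
HRT = V/Q = 8201 m³ / 38400 m³·d⁻¹ = 0.2136 d × 24 = 5.126 h.

τ ≈ 5.13 h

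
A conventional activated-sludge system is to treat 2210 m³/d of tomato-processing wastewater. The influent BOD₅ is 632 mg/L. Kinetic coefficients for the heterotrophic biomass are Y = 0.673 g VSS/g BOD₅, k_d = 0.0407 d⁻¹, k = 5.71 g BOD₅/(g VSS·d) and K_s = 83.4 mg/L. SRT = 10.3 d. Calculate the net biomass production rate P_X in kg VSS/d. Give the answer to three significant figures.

P_X ≈ 659 kg VSS/d

For a completely mixed reactor with recycle the Lawrence–McCarty relation gives S = K_s·(1 + k_d·θ_c) / [θ_c·(Y·k − k_d) − 1] = 83.4 × (1 + 0.0407 × 10.3) / [10.3 × (0.673 × 5.71 − 0.0407) − 1] = 118.4 / 38.16 = 3.102 mg/L.
The observed yield is Y_obs = Y/(1 + k_d·θ_c) = 0.673 / (1 + 0.0407 × 10.3) = 0.673 / 1.419 = 0.4742 g VSS per g BOD₅ removed.
Mass of BOD₅ removed per day: Q(S₀ − S) = 2210 × 628.9 g/m³ = 1390 kg/d.
Biomass produced: P_X = Y_obs·Q·ΔS = 0.4742 × 1390 ≈ 659.1 kg VSS/d.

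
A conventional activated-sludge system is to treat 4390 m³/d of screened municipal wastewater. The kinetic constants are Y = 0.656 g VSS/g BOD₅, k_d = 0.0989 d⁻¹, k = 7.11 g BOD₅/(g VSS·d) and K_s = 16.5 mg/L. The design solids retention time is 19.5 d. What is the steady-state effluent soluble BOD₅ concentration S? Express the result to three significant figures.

For a completely mixed reactor with recycle the Lawrence–McCarty relation gives S = K_s·(1 + k_d·θ_c) / [θ_c·(Y·k − k_d) − 1] = 16.5 × (1 + 0.0989 × 19.5) / [19.5 × (0.656 × 7.11 − 0.0989) − 1] = 48.32 / 88.02 = 0.5490 mg/L.

S ≈ 0.549 mg/L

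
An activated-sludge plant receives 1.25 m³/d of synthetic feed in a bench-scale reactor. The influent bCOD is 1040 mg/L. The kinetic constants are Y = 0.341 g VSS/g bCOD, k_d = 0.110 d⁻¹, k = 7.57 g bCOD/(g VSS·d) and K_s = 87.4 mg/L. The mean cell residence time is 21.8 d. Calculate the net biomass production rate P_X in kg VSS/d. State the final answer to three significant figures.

P_X ≈ 0.130 kg VSS/d

For a completely mixed reactor with recycle the Lawrence–McCarty relation gives S = K_s·(1 + k_d·θ_c) / [θ_c·(Y·k − k_d) − 1] = 87.4 × (1 + 0.110 × 21.8) / [21.8 × (0.341 × 7.57 − 0.110) − 1] = 297.0 / 52.88 = 5.617 mg/L.
Correct the yield for decay: Y_obs = Y/(1 + k_d θ_c) = 0.341 / (1 + 0.110 × 21.8) = 0.341 / 3.398 = 0.1004.
Substrate removed = Q·(S₀ − S) = 1.25 m³/d × (1040 − 5.62) g/m³ = 1.29×10^3 g/d = 1.293 kg/d.
So the net sludge growth is P_X = 0.1004 × 1.293 = 0.1298 kg VSS/d.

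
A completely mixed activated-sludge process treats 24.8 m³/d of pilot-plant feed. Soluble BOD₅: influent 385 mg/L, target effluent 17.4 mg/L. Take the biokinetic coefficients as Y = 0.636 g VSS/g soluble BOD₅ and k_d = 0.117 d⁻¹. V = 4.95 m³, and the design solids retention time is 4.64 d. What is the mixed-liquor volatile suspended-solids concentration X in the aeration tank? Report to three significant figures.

X = Y·Q·ΔS·θ_c / [V·(1 + k_d θ_c)] = 0.636 × 24.8 × (385 − 17.4) × 4.64 / [4.95 × (1 + 0.117 × 4.64)] = 3523 mg/L.

X ≈ 3520 mg/L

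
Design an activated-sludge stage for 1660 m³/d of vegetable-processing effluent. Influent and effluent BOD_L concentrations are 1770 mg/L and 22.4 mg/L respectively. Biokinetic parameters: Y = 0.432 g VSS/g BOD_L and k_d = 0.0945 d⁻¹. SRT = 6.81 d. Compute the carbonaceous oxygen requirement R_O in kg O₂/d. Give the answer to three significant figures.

R_O ≈ 1820 kg O₂/d

The observed yield is Y_obs = Y/(1 + k_d·θ_c) = 0.432 / (1 + 0.0945 × 6.81) = 0.432 / 1.644 = 0.2628 g VSS per g BOD_L removed.
Mass of BOD_L removed per day: Q(S₀ − S) = 1660 × 1748 g/m³ = 2901 kg/d.
P_X = Y_obs·Q·(S₀ − S) = 0.2628 × 2901 = 762.5 kg VSS/d.
R_O = Q·ΔS − 1.42 P_X = 2901 − 1083 = 1818 kg O₂/d.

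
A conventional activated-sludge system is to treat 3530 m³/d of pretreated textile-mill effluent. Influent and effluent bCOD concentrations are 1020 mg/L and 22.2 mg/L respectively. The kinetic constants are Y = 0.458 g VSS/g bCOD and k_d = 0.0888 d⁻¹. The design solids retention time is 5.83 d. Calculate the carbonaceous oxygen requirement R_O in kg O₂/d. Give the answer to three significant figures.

Observed yield with endogenous decay: Y_obs = Y / (1 + k_d·θ_c) = 0.458 / (1 + 0.0888 × 5.83) = 0.458 / 1.518 = 0.3018 g VSS/g bCOD.
ΔS = 1020 − 22.2 = 997.8 mg/L, so the substrate removal rate is 3530 × 997.8/1000 = 3522 kg bCOD/d.
Net sludge production P_X = 0.3018 × 3522 = 1063 kg VSS/d.
Carbonaceous O₂ demand = substrate oxidised − cell-mass equivalent = 3522 − 1.42 × 1063 = 2013 kg O₂/d.

R_O ≈ 2010 kg O₂/d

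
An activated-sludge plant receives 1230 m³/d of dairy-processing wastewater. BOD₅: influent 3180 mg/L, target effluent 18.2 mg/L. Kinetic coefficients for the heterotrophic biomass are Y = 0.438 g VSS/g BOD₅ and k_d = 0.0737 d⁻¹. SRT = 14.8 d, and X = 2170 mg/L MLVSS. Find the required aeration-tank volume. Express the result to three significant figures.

Steady-state biomass mass balance: V·X·(1 + k_d·θ_c) = Y·Q·(S₀ − S)·θ_c, so V = 0.438 × 1230 × (3180 − 18.2) × 14.8 / [2170 × (1 + 0.0737 × 14.8)] = 2.52×10^7 / 4537 = 5557 m³.

V ≈ 5560 m³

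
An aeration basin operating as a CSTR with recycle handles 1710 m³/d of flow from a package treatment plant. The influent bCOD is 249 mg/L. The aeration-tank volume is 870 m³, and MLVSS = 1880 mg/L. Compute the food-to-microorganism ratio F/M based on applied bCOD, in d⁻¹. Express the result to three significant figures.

F/M ≈ 0.260 d⁻¹

F/M = applied load / biomass = Q·S₀/(V·X) = 1710 × 249 / (870.0 × 1880) = 0.2603 d⁻¹.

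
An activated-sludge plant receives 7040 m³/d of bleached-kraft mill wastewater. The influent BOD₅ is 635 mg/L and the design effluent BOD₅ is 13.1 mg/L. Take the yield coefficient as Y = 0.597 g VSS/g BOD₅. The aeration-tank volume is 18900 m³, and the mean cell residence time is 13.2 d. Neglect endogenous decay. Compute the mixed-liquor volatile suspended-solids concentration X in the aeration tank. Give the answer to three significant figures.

X ≈ 1830 mg/L

Without decay, X = Y Q (S₀−S) θ_c / V = 0.597 × 7040 × (635 − 13.1) × 13.2 / 18900 = 1825 mg/L.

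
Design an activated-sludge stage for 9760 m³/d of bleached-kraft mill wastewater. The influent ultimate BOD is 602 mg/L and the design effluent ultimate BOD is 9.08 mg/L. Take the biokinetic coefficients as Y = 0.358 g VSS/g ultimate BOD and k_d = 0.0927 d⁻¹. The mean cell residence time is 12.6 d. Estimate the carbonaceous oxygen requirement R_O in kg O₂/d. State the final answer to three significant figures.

R_O ≈ 4430 kg O₂/d

Correct the yield for decay: Y_obs = Y/(1 + k_d θ_c) = 0.358 / (1 + 0.0927 × 12.6) = 0.358 / 2.168 = 0.1651.
Substrate removed = Q·(S₀ − S) = 9760 m³/d × (602 − 9.08) g/m³ = 5.79×10^6 g/d = 5787 kg/d.
Biomass synthesised: P_X = Y_obs × 5787 = 955.6 kg VSS/d.
R_O = Q·ΔS − 1.42 P_X = 5787 − 1357 = 4430 kg O₂/d.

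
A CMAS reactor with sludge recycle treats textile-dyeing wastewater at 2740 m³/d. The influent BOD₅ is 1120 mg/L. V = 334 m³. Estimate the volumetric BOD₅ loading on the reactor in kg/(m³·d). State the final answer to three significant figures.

Applied BOD₅ load per unit volume = Q·S₀/V = (2740 × 1120/1000)/334.0 = 9.188 kg BOD₅·m⁻³·d⁻¹.

L_v ≈ 9.19 kg BOD₅/(m³·d)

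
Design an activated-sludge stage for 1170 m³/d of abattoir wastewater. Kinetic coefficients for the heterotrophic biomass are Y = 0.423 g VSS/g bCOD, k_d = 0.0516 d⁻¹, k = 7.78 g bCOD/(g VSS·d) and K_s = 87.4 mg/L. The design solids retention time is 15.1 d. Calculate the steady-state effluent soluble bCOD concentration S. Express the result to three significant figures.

S ≈ 3.25 mg/L

Effluent substrate depends only on kinetics and SRT: S = K_s(1 + k_d θ_c) / [θ_c(Yk − k_d) − 1] = 87.4 × (1 + 0.0516 × 15.1) / [15.1 × (0.423 × 7.78 − 0.0516) − 1] = 155.5 / 47.91 = 3.245 mg/L.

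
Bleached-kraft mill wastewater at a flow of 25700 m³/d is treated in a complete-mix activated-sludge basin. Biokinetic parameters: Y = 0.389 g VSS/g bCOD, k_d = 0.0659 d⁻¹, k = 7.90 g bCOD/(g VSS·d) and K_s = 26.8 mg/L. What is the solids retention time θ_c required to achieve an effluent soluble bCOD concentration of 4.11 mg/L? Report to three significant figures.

θ_c ≈ 2.92 d

At the target effluent, Y k S/(K_s+S) = 0.389×7.90×4.11/30.91 = 0.4086 d⁻¹.
Then 1/θ_c = μ − k_d = 0.4086 − 0.0659 = 0.3427 d⁻¹, giving θ_c = 2.918 d.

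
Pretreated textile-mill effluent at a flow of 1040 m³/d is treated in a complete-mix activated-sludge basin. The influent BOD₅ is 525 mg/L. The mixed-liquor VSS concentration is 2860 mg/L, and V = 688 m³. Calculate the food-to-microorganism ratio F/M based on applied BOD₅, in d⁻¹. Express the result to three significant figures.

F/M ≈ 0.277 d⁻¹

F/M = applied load / biomass = Q·S₀/(V·X) = 1040 × 525 / (688.0 × 2860) = 0.2775 d⁻¹.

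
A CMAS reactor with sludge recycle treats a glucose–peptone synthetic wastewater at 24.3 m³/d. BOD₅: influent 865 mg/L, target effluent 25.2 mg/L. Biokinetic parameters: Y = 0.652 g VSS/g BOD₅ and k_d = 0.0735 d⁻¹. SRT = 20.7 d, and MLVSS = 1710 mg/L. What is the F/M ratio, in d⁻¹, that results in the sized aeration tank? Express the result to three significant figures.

F/M ≈ 0.192 d⁻¹

Rearranging the biomass balance for a CMAS with decay, V = Y·Q·ΔS·θ_c / [X·(1+k_d θ_c)] = 0.652 × 24.3 × (865 − 25.2) × 20.7 / [1710 × (1 + 0.0735 × 20.7)] = 2.75×10^5 / 4312 = 63.88 m³.
Food-to-microorganism ratio F/M = Q S₀ / (V X) = 24.3 × 865 / (63.88 × 1710) = 0.1924 d⁻¹.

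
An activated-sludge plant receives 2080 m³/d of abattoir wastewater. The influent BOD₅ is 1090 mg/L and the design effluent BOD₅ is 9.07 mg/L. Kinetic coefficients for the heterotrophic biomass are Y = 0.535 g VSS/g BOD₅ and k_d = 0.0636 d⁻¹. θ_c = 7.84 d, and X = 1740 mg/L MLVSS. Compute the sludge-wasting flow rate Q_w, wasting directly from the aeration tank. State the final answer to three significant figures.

Steady-state biomass mass balance: V·X·(1 + k_d·θ_c) = Y·Q·(S₀ − S)·θ_c, so V = 0.535 × 2080 × (1090 − 9.07) × 7.84 / [1740 × (1 + 0.0636 × 7.84)] = 9.43×10^6 / 2608 = 3617 m³.
Wasting from the aeration tank: Q_w = V / θ_c = 3617 / 7.84 = 461.3 m³/d.

Q_w ≈ 461 m³/d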